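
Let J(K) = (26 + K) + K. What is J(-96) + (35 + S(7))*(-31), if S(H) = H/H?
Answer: -1282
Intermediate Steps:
J(K) = 26 + 2*K
S(H) = 1
J(-96) + (35 + S(7))*(-31) = (26 + 2*(-96)) + (35 + 1)*(-31) = (26 - 192) + 36*(-31) = -166 - 1116 = -1282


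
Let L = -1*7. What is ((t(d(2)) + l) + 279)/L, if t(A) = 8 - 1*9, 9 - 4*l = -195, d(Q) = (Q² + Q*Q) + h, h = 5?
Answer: -47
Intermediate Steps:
d(Q) = 5 + 2*Q² (d(Q) = (Q² + Q*Q) + 5 = (Q² + Q²) + 5 = 2*Q² + 5 = 5 + 2*Q²)
l = 51 (l = 9/4 - ¼*(-195) = 9/4 + 195/4 = 51)
t(A) = -1 (t(A) = 8 - 9 = -1)
L = -7
((t(d(2)) + l) + 279)/L = ((-1 + 51) + 279)/(-7) = (50 + 279)*(-⅐) = 329*(-⅐) = -47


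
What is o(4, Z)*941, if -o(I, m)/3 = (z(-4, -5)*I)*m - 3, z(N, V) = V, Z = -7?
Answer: -386751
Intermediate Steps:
o(I, m) = 9 + 15*I*m (o(I, m) = -3*((-5*I)*m - 3) = -3*(-5*I*m - 3) = -3*(-3 - 5*I*m) = 9 + 15*I*m)
o(4, Z)*941 = (9 + 15*4*(-7))*941 = (9 - 420)*941 = -411*941 = -386751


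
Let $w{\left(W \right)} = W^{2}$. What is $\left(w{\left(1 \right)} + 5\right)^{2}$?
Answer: $36$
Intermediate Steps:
$\left(w{\left(1 \right)} + 5\right)^{2} = \left(1^{2} + 5\right)^{2} = \left(1 + 5\right)^{2} = 6^{2} = 36$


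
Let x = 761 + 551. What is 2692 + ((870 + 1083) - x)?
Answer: 3333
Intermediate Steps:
x = 1312
2692 + ((870 + 1083) - x) = 2692 + ((870 + 1083) - 1*1312) = 2692 + (1953 - 1312) = 2692 + 641 = 3333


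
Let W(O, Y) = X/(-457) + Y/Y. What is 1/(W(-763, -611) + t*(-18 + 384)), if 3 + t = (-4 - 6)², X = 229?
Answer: 457/16224642 ≈ 2.8167e-5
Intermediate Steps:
t = 97 (t = -3 + (-4 - 6)² = -3 + (-10)² = -3 + 100 = 97)
W(O, Y) = 228/457 (W(O, Y) = 229/(-457) + Y/Y = 229*(-1/457) + 1 = -229/457 + 1 = 228/457)
1/(W(-763, -611) + t*(-18 + 384)) = 1/(228/457 + 97*(-18 + 384)) = 1/(228/457 + 97*366) = 1/(228/457 + 35502) = 1/(16224642/457) = 457/16224642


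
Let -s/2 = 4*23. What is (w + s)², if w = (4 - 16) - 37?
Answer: 54289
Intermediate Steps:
s = -184 (s = -8*23 = -2*92 = -184)
w = -49 (w = -12 - 37 = -49)
(w + s)² = (-49 - 184)² = (-233)² = 54289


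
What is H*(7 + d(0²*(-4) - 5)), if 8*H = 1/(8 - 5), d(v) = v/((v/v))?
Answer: 1/12 ≈ 0.083333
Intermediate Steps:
d(v) = v (d(v) = v/1 = v*1 = v)
H = 1/24 (H = 1/(8*(8 - 5)) = (⅛)/3 = (⅛)*(⅓) = 1/24 ≈ 0.041667)
H*(7 + d(0²*(-4) - 5)) = (7 + (0²*(-4) - 5))/24 = (7 + (0*(-4) - 5))/24 = (7 + (0 - 5))/24 = (7 - 5)/24 = (1/24)*2 = 1/12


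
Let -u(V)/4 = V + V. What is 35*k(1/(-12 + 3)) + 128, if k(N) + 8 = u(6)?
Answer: -1832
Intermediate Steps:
u(V) = -8*V (u(V) = -4*(V + V) = -8*V)
k(N) = -56 (k(N) = -8 - 8*6 = -8 - 48 = -56)
35*k(1/(-12 + 3)) + 128 = 35*(-56) + 128 = -1960 + 128 = -1832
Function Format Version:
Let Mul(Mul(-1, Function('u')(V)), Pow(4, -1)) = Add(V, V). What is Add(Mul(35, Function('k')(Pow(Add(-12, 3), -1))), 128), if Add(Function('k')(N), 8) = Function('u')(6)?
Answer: -1832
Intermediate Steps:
Function('u')(V) = Mul(-8, V) (Function('u')(V) = Mul(-4, Add(V, V)) = Mul(-4, Mul(2, V)) = Mul(-8, V))
Function('k')(N) = -56 (Function('k')(N) = Add(-8, Mul(-8, 6)) = Add(-8, -48) = -56)
Add(Mul(35, Function('k')(Pow(Add(-12, 3), -1))), 128) = Add(Mul(35, -56), 128) = Add(-1960, 128) = -1832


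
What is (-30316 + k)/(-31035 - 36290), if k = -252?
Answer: 30568/67325 ≈ 0.45404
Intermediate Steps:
(-30316 + k)/(-31035 - 36290) = (-30316 - 252)/(-31035 - 36290) = -30568/(-67325) = -30568*(-1/67325) = 30568/67325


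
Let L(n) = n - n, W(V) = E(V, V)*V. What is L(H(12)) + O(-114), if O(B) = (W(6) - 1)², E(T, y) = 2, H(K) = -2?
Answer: 121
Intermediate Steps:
W(V) = 2*V
O(B) = 121 (O(B) = (2*6 - 1)² = (12 - 1)² = 11² = 121)
L(n) = 0
L(H(12)) + O(-114) = 0 + 121 = 121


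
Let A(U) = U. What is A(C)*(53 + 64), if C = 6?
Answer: 702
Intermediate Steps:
A(C)*(53 + 64) = 6*(53 + 64) = 6*117 = 702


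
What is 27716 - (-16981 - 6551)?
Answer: 51248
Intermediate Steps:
27716 - (-16981 - 6551) = 27716 - 1*(-23532) = 27716 + 23532 = 51248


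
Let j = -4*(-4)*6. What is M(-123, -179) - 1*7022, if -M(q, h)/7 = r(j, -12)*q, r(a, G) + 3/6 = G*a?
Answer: -1998649/2 ≈ -9.9932e+5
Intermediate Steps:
j = 96 (j = 16*6 = 96)
r(a, G) = -1/2 + G*a
M(q, h) = 16135*q/2 (M(q, h) = -7*(-1/2 - 12*96)*q = -7*(-1/2 - 1152)*q = -(-16135)*q/2 = 16135*q/2)
M(-123, -179) - 1*7022 = (16135/2)*(-123) - 1*7022 = -1984605/2 - 7022 = -1998649/2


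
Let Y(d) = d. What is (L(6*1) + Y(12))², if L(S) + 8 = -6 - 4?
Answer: 36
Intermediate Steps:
L(S) = -18 (L(S) = -8 + (-6 - 4) = -8 - 10 = -18)
(L(6*1) + Y(12))² = (-18 + 12)² = (-6)² = 36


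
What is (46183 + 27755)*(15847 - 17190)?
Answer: -99298734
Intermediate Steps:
(46183 + 27755)*(15847 - 17190) = 73938*(-1343) = -99298734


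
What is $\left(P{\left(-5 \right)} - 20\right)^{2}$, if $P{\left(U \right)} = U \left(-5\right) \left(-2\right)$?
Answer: $4900$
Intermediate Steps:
$P{\left(U \right)} = 10 U$ ($P{\left(U \right)} = - 5 U \left(-2\right) = 10 U$)
$\left(P{\left(-5 \right)} - 20\right)^{2} = \left(10 \left(-5\right) - 20\right)^{2} = \left(-50 - 20\right)^{2} = \left(-70\right)^{2} = 4900$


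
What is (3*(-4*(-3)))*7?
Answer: 252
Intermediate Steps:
(3*(-4*(-3)))*7 = (3*12)*7 = 36*7 = 252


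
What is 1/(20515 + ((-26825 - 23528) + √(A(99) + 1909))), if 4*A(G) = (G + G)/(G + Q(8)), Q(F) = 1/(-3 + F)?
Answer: -29599296/883181899825 - 4*√117441826/883181899825 ≈ -3.3563e-5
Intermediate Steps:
A(G) = G/(2*(⅕ + G)) (A(G) = ((G + G)/(G + 1/(-3 + 8)))/4 = ((2*G)/(G + 1/5))/4 = ((2*G)/(G + ⅕))/4 = ((2*G)/(⅕ + G))/4 = (2*G/(⅕ + G))/4 = G/(2*(⅕ + G)))
1/(20515 + ((-26825 - 23528) + √(A(99) + 1909))) = 1/(20515 + ((-26825 - 23528) + √((5/2)*99/(1 + 5*99) + 1909))) = 1/(20515 + (-50353 + √((5/2)*99/(1 + 495) + 1909))) = 1/(20515 + (-50353 + √((5/2)*99/496 + 1909))) = 1/(20515 + (-50353 + √((5/2)*99*(1/496) + 1909))) = 1/(20515 + (-50353 + √(495/992 + 1909))) = 1/(20515 + (-50353 + √(1894223/992))) = 1/(20515 + (-50353 + √117441826/248)) = 1/(-29838 + √117441826/248)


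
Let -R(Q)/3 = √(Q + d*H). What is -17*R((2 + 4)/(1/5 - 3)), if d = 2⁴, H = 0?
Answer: 51*I*√105/7 ≈ 74.656*I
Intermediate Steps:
d = 16
R(Q) = -3*√Q (R(Q) = -3*√(Q + 16*0) = -3*√(Q + 0) = -3*√Q)
-17*R((2 + 4)/(1/5 - 3)) = -(-51)*√((2 + 4)/(1/5 - 3)) = -(-51)*√(6/(⅕ - 3)) = -(-51)*√(6/(-14/5)) = -(-51)*√(6*(-5/14)) = -(-51)*√(-15/7) = -(-51)*I*√105/7 = 51*I*√105/7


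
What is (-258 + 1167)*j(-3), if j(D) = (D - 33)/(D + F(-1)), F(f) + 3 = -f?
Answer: 32724/5 ≈ 6544.8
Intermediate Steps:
F(f) = -3 - f
j(D) = (-33 + D)/(-2 + D) (j(D) = (D - 33)/(D + (-3 - 1*(-1))) = (-33 + D)/(D + (-3 + 1)) = (-33 + D)/(D - 2) = (-33 + D)/(-2 + D))
(-258 + 1167)*j(-3) = (-258 + 1167)*((-33 - 3)/(-2 - 3)) = 909*(-36/(-5)) = 909*(-⅕*(-36)) = 909*(36/5) = 32724/5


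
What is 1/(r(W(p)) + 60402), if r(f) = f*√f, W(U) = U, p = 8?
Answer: 30201/1824200546 - 4*√2/912100273 ≈ 1.6550e-5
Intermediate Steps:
r(f) = f^(3/2)
1/(r(W(p)) + 60402) = 1/(8^(3/2) + 60402) = 1/(16*√2 + 60402) = 1/(60402 + 16*√2)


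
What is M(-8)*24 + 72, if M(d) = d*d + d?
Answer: 1416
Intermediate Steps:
M(d) = d + d² (M(d) = d² + d = d + d²)
M(-8)*24 + 72 = -8*(1 - 8)*24 + 72 = -8*(-7)*24 + 72 = 56*24 + 72 = 1344 + 72 = 1416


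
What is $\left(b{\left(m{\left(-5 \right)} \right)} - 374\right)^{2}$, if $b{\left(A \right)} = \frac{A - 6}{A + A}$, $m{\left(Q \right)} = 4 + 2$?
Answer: $139876$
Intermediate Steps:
$m{\left(Q \right)} = 6$
$b{\left(A \right)} = \frac{-6 + A}{2 A}$
$\left(b{\left(m{\left(-5 \right)} \right)} - 374\right)^{2} = \left(\frac{-6 + 6}{2 \cdot 6} - 374\right)^{2} = \left(\frac{1}{2} \cdot \frac{1}{6} \cdot 0 - 374\right)^{2} = \left(0 - 374\right)^{2} = \left(-374\right)^{2} = 139876$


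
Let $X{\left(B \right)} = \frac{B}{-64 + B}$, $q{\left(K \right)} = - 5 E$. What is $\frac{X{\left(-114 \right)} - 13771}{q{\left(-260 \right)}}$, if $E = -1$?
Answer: $- \frac{1225562}{445} \approx -2754.1$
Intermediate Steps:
$q{\left(K \right)} = 5$ ($q{\left(K \right)} = \left(-5\right) \left(-1\right) = 5$)
$\frac{X{\left(-114 \right)} - 13771}{q{\left(-260 \right)}} = \frac{- \frac{114}{-64 - 114} - 13771}{5} = \left(- \frac{114}{-178} - 13771\right) \frac{1}{5} = \left(\left(-114\right) \left(- \frac{1}{178}\right) - 13771\right) \frac{1}{5} = \left(\frac{57}{89} - 13771\right) \frac{1}{5} = \left(- \frac{1225562}{89}\right) \frac{1}{5} = - \frac{1225562}{445}$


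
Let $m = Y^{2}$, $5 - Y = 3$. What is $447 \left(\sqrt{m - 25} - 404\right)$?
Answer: $-180588 + 447 i \sqrt{21} \approx -1.8059 \cdot 10^{5} + 2048.4 i$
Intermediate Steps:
$Y = 2$ ($Y = 5 - 3 = 2$)
$m = 4$ ($m = 2^{2} = 4$)
$447 \left(\sqrt{m - 25} - 404\right) = 447 \left(\sqrt{4 - 25} - 404\right) = 447 \left(\sqrt{-21} - 404\right) = 447 \left(i \sqrt{21} - 404\right) = 447 \left(-404 + i \sqrt{21}\right) = -180588 + 447 i \sqrt{21}$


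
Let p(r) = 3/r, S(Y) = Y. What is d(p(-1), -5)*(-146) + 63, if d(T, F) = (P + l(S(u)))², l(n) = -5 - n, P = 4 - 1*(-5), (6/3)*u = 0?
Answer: -2273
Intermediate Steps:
u = 0 (u = (½)*0 = 0)
P = 9 (P = 4 + 5 = 9)
d(T, F) = 16 (d(T, F) = (9 + (-5 - 1*0))² = (9 + (-5 + 0))² = (9 - 5)² = 4² = 16)
d(p(-1), -5)*(-146) + 63 = 16*(-146) + 63 = -2336 + 63 = -2273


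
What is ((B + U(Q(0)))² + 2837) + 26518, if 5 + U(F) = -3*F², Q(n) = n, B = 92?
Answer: 36924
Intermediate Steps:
U(F) = -5 - 3*F²
((B + U(Q(0)))² + 2837) + 26518 = ((92 + (-5 - 3*0²))² + 2837) + 26518 = ((92 + (-5 - 3*0))² + 2837) + 26518 = ((92 + (-5 + 0))² + 2837) + 26518 = ((92 - 5)² + 2837) + 26518 = (87² + 2837) + 26518 = (7569 + 2837) + 26518 = 10406 + 26518 = 36924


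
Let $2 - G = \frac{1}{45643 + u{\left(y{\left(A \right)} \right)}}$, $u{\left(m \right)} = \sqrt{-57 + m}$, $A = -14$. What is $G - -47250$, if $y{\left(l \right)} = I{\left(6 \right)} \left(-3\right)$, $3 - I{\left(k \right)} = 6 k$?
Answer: $\frac{98439307501921}{2083283407} + \frac{\sqrt{42}}{2083283407} \approx 47252.0$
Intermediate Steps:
$I{\left(k \right)} = 3 - 6 k$
$y{\left(l \right)} = 99$ ($y{\left(l \right)} = \left(3 - 36\right) \left(-3\right) = \left(-33\right) \left(-3\right) = 99$)
$G = 2 - \frac{1}{45643 + \sqrt{42}}$ ($G = 2 - \frac{1}{45643 + \sqrt{-57 + 99}} = 2 - \frac{1}{45643 + \sqrt{42}} \approx 2.0$)
$G - -47250 = \left(\frac{4166521171}{2083283407} + \frac{\sqrt{42}}{2083283407}\right) - -47250 = \left(\frac{4166521171}{2083283407} + \frac{\sqrt{42}}{2083283407}\right) + 47250 = \frac{98439307501921}{2083283407} + \frac{\sqrt{42}}{2083283407}$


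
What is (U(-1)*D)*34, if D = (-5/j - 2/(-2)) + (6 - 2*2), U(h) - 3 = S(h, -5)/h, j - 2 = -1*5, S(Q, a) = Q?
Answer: 1904/3 ≈ 634.67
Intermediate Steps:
j = -3 (j = 2 - 1*5 = 2 - 5 = -3)
U(h) = 4 (U(h) = 3 + h/h = 3 + 1 = 4)
D = 14/3 (D = (-5/(-3) - 2/(-2)) + (6 - 2*2) = (-5*(-1/3) - 2*(-1/2)) + (6 - 4) = (5/3 + 1) + 2 = 8/3 + 2 = 14/3 ≈ 4.6667)
(U(-1)*D)*34 = (4*(14/3))*34 = (56/3)*34 = 1904/3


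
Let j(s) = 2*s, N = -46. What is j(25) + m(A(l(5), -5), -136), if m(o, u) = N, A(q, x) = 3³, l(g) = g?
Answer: 4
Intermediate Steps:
A(q, x) = 27
m(o, u) = -46
j(25) + m(A(l(5), -5), -136) = 2*25 - 46 = 50 - 46 = 4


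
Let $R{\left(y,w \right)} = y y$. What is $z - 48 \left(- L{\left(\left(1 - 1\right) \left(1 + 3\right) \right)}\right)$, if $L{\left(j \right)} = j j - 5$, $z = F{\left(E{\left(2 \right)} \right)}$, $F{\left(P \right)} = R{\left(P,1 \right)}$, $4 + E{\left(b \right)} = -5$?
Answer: $-159$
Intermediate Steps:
$R{\left(y,w \right)} = y^{2}$
$E{\left(b \right)} = -9$ ($E{\left(b \right)} = -4 - 5 = -9$)
$F{\left(P \right)} = P^{2}$
$z = 81$ ($z = \left(-9\right)^{2} = 81$)
$L{\left(j \right)} = -5 + j^{2}$ ($L{\left(j \right)} = j^{2} - 5 = -5 + j^{2}$)
$z - 48 \left(- L{\left(\left(1 - 1\right) \left(1 + 3\right) \right)}\right) = 81 - 48 \left(- (-5 + \left(\left(1 - 1\right) \left(1 + 3\right)\right)^{2})\right) = 81 - 48 \left(- (-5 + \left(0 \cdot 4\right)^{2})\right) = 81 - 48 \left(- (-5 + 0^{2})\right) = 81 - 48 \left(- (-5 + 0)\right) = 81 - 48 \left(\left(-1\right) \left(-5\right)\right) = 81 - 240 = -159$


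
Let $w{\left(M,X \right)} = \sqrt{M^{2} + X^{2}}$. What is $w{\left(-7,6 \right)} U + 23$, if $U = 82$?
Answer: $23 + 82 \sqrt{85} \approx 779.0$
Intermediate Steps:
$w{\left(-7,6 \right)} U + 23 = \sqrt{\left(-7\right)^{2} + 6^{2}} \cdot 82 + 23 = \sqrt{49 + 36} \cdot 82 + 23 = \sqrt{85} \cdot 82 + 23 = 82 \sqrt{85} + 23 = 23 + 82 \sqrt{85}$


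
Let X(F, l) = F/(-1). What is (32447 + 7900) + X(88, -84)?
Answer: 40259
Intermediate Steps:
X(F, l) = -F (X(F, l) = F*(-1) = -F)
(32447 + 7900) + X(88, -84) = (32447 + 7900) - 1*88 = 40347 - 88 = 40259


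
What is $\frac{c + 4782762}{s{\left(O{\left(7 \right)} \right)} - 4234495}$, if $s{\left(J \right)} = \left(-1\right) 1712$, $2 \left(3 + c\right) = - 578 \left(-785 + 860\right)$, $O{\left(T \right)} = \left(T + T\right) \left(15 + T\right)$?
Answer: $- \frac{1587028}{1412069} \approx -1.1239$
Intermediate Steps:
$O{\left(T \right)} = 2 T \left(15 + T\right)$
$c = -21678$ ($c = -3 + \frac{\left(-578\right) \left(-785 + 860\right)}{2} = -3 + \frac{\left(-578\right) 75}{2} = -3 + \frac{1}{2} \left(-43350\right) = -3 - 21675 = -21678$)
$s{\left(J \right)} = -1712$
$\frac{c + 4782762}{s{\left(O{\left(7 \right)} \right)} - 4234495} = \frac{-21678 + 4782762}{-1712 - 4234495} = \frac{4761084}{-4236207} = 4761084 \left(- \frac{1}{4236207}\right) = - \frac{1587028}{1412069}$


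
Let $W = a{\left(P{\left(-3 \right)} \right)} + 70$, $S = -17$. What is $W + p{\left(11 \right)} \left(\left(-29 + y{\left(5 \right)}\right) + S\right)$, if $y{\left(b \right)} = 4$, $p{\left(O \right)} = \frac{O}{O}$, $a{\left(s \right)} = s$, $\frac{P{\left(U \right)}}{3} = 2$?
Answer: $34$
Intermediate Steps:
$P{\left(U \right)} = 6$ ($P{\left(U \right)} = 3 \cdot 2 = 6$)
$p{\left(O \right)} = 1$
$W = 76$ ($W = 6 + 70 = 76$)
$W + p{\left(11 \right)} \left(\left(-29 + y{\left(5 \right)}\right) + S\right) = 76 + 1 \left(\left(-29 + 4\right) - 17\right) = 76 + 1 \left(-25 - 17\right) = 76 + 1 \left(-42\right) = 76 - 42 = 34$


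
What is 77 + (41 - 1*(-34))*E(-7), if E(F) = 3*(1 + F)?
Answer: -1273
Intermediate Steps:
E(F) = 3 + 3*F
77 + (41 - 1*(-34))*E(-7) = 77 + (41 - 1*(-34))*(3 + 3*(-7)) = 77 + (41 + 34)*(3 - 21) = 77 + 75*(-18) = 77 - 1350 = -1273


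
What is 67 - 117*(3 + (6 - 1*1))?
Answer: -869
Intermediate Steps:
67 - 117*(3 + (6 - 1*1)) = 67 - 117*(3 + (6 - 1)) = 67 - 117*(3 + 5) = 67 - 117*8 = 67 - 936 = -869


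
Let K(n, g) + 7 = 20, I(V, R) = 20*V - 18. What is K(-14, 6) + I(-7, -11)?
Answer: -145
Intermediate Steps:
I(V, R) = -18 + 20*V
K(n, g) = 13 (K(n, g) = -7 + 20 = 13)
K(-14, 6) + I(-7, -11) = 13 + (-18 + 20*(-7)) = 13 + (-18 - 140) = 13 - 158 = -145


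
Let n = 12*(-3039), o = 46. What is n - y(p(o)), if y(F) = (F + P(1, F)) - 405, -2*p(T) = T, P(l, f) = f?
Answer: -36017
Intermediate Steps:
p(T) = -T/2
y(F) = -405 + 2*F (y(F) = (F + F) - 405 = 2*F - 405 = -405 + 2*F)
n = -36468
n - y(p(o)) = -36468 - (-405 + 2*(-½*46)) = -36468 - (-405 + 2*(-23)) = -36468 - (-405 - 46) = -36468 - 1*(-451) = -36468 + 451 = -36017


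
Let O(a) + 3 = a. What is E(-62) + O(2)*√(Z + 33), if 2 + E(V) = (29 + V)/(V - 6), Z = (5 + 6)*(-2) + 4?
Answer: -103/68 - √15 ≈ -5.3877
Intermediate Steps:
O(a) = -3 + a
Z = -18 (Z = 11*(-2) + 4 = -22 + 4 = -18)
E(V) = -2 + (29 + V)/(-6 + V) (E(V) = -2 + (29 + V)/(V - 6) = -2 + (29 + V)/(-6 + V))
E(-62) + O(2)*√(Z + 33) = (41 - 1*(-62))/(-6 - 62) + (-3 + 2)*√(-18 + 33) = (41 + 62)/(-68) - √15 = -1/68*103 - √15 = -103/68 - √15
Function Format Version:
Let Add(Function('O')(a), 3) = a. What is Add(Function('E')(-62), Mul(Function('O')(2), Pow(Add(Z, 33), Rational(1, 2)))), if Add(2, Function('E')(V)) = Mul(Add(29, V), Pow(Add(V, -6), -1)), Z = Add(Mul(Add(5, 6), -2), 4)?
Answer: Add(Rational(-103, 68), Mul(-1, Pow(15, Rational(1, 2)))) ≈ -5.3877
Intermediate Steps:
Function('O')(a) = Add(-3, a)
Z = -18 (Z = Add(Mul(11, -2), 4) = Add(-22, 4) = -18)
Function('E')(V) = Add(-2, Mul(Pow(Add(-6, V), -1), Add(29, V))) (Function('E')(V) = Add(-2, Mul(Add(29, V), Pow(Add(V, -6), -1))) = Add(-2, Mul(Add(29, V), Pow(Add(-6, V), -1))) = Add(-2, Mul(Pow(Add(-6, V), -1), Add(29, V))))
Add(Function('E')(-62), Mul(Function('O')(2), Pow(Add(Z, 33), Rational(1, 2)))) = Add(Mul(Pow(Add(-6, -62), -1), Add(41, Mul(-1, -62))), Mul(Add(-3, 2), Pow(Add(-18, 33), Rational(1, 2)))) = Add(Mul(Pow(-68, -1), Add(41, 62)), Mul(-1, Pow(15, Rational(1, 2)))) = Add(Mul(Rational(-1, 68), 103), Mul(-1, Pow(15, Rational(1, 2)))) = Add(Rational(-103, 68), Mul(-1, Pow(15, Rational(1, 2))))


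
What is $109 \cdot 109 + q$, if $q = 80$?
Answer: $11961$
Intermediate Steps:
$109 \cdot 109 + q = 109 \cdot 109 + 80 = 11881 + 80 = 11961$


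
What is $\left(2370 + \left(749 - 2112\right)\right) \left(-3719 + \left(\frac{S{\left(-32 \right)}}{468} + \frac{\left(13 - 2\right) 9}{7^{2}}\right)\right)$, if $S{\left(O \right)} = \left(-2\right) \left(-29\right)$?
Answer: $- \frac{42915789269}{11466} \approx -3.7429 \cdot 10^{6}$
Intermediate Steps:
$S{\left(O \right)} = 58$
$\left(2370 + \left(749 - 2112\right)\right) \left(-3719 + \left(\frac{S{\left(-32 \right)}}{468} + \frac{\left(13 - 2\right) 9}{7^{2}}\right)\right) = \left(2370 + \left(749 - 2112\right)\right) \left(-3719 + \left(\frac{58}{468} + \frac{\left(13 - 2\right) 9}{7^{2}}\right)\right) = \left(2370 - 1363\right) \left(-3719 + \left(58 \cdot \frac{1}{468} + \frac{11 \cdot 9}{49}\right)\right) = 1007 \left(-3719 + \left(\frac{29}{234} + 99 \cdot \frac{1}{49}\right)\right) = 1007 \left(-3719 + \left(\frac{29}{234} + \frac{99}{49}\right)\right) = 1007 \left(-3719 + \frac{24587}{11466}\right) = 1007 \left(- \frac{42617467}{11466}\right) = - \frac{42915789269}{11466}$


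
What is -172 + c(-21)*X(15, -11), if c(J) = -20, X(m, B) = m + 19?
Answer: -852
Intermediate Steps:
X(m, B) = 19 + m
-172 + c(-21)*X(15, -11) = -172 - 20*(19 + 15) = -172 - 20*34 = -172 - 680 = -852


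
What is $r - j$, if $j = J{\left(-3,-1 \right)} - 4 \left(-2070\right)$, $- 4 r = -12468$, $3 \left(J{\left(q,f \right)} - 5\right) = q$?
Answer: $-5167$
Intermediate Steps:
$J{\left(q,f \right)} = 5 + \frac{q}{3}$
$r = 3117$ ($r = \left(- \frac{1}{4}\right) \left(-12468\right) = 3117$)
$j = 8284$ ($j = \left(5 + \frac{1}{3} \left(-3\right)\right) - 4 \left(-2070\right) = \left(5 - 1\right) - -8280 = 4 + 8280 = 8284$)
$r - j = 3117 - 8284 = -5167$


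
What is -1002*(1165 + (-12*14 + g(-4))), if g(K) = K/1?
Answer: -994986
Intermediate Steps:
g(K) = K (g(K) = K*1 = K)
-1002*(1165 + (-12*14 + g(-4))) = -1002*(1165 + (-12*14 - 4)) = -1002*(1165 + (-168 - 4)) = -1002*(1165 - 172) = -1002*993 = -994986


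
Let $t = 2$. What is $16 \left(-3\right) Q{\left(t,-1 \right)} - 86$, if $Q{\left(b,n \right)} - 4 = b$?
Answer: $-374$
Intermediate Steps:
$Q{\left(b,n \right)} = 4 + b$
$16 \left(-3\right) Q{\left(t,-1 \right)} - 86 = 16 \left(-3\right) \left(4 + 2\right) - 86 = \left(-48\right) 6 - 86 = -288 - 86 = -374$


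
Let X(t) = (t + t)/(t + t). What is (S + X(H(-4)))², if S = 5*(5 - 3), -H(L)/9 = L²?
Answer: 121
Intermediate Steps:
H(L) = -9*L²
X(t) = 1 (X(t) = (2*t)/((2*t)) = (2*t)*(1/(2*t)) = 1)
S = 10 (S = 5*2 = 10)
(S + X(H(-4)))² = (10 + 1)² = 11² = 121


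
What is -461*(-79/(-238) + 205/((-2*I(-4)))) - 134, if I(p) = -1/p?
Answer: 44916069/238 ≈ 1.8872e+5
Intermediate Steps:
-461*(-79/(-238) + 205/((-2*I(-4)))) - 134 = -461*(-79/(-238) + 205/((-(-2)/(-4)))) - 134 = -461*(-79*(-1/238) + 205/((-(-2)*(-1)/4))) - 134 = -461*(79/238 + 205/((-2*¼))) - 134 = -461*(79/238 + 205/(-½)) - 134 = -461*(79/238 + 205*(-2)) - 134 = -461*(79/238 - 410) - 134 = -461*(-97501/238) - 134 = 44947961/238 - 134 = 44916069/238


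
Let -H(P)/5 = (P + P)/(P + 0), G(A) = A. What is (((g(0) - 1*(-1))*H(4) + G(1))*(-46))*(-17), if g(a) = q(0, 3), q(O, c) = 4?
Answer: -38318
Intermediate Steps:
g(a) = 4
H(P) = -10 (H(P) = -5*(P + P)/(P + 0) = -5*2*P/P = -5*2 = -10)
(((g(0) - 1*(-1))*H(4) + G(1))*(-46))*(-17) = (((4 - 1*(-1))*(-10) + 1)*(-46))*(-17) = (((4 + 1)*(-10) + 1)*(-46))*(-17) = ((5*(-10) + 1)*(-46))*(-17) = ((-50 + 1)*(-46))*(-17) = -49*(-46)*(-17) = 2254*(-17) = -38318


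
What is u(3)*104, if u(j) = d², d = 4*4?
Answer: 26624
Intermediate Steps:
d = 16
u(j) = 256 (u(j) = 16² = 256)
u(3)*104 = 256*104 = 26624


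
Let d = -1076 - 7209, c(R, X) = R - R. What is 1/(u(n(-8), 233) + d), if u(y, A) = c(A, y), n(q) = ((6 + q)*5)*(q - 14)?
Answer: -1/8285 ≈ -0.00012070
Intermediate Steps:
c(R, X) = 0
n(q) = (-14 + q)*(30 + 5*q) (n(q) = (30 + 5*q)*(-14 + q) = (-14 + q)*(30 + 5*q))
u(y, A) = 0
d = -8285
1/(u(n(-8), 233) + d) = 1/(0 - 8285) = 1/(-8285) = -1/8285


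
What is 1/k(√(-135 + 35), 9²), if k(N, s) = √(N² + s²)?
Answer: √6461/6461 ≈ 0.012441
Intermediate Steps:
1/k(√(-135 + 35), 9²) = 1/(√((√(-135 + 35))² + (9²)²)) = 1/(√((√(-100))² + 81²)) = 1/(√((10*I)² + 6561)) = 1/(√(-100 + 6561)) = 1/(√6461) = √6461/6461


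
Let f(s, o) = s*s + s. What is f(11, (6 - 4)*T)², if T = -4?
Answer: 17424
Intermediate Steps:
f(s, o) = s + s² (f(s, o) = s² + s = s + s²)
f(11, (6 - 4)*T)² = (11*(1 + 11))² = (11*12)² = 132² = 17424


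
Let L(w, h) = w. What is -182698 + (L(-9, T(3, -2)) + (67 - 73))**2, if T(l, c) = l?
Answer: -182473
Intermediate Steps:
-182698 + (L(-9, T(3, -2)) + (67 - 73))**2 = -182698 + (-9 + (67 - 73))**2 = -182698 + (-9 - 6)**2 = -182698 + (-15)**2 = -182698 + 225 = -182473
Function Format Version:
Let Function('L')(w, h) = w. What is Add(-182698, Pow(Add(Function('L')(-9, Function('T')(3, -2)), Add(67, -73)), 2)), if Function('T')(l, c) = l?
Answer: -182473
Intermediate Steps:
Add(-182698, Pow(Add(Function('L')(-9, Function('T')(3, -2)), Add(67, -73)), 2)) = Add(-182698, Pow(Add(-9, Add(67, -73)), 2)) = Add(-182698, Pow(Add(-9, -6), 2)) = Add(-182698, Pow(-15, 2)) = Add(-182698, 225) = -182473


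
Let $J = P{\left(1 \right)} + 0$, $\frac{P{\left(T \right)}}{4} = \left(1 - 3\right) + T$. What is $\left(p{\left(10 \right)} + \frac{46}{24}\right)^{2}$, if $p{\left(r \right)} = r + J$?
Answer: $\frac{9025}{144} \approx 62.674$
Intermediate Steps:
$P{\left(T \right)} = -8 + 4 T$ ($P{\left(T \right)} = 4 \left(\left(1 - 3\right) + T\right) = 4 \left(-2 + T\right) = -8 + 4 T$)
$J = -4$ ($J = \left(-8 + 4 \cdot 1\right) + 0 = \left(-8 + 4\right) + 0 = -4 + 0 = -4$)
$p{\left(r \right)} = -4 + r$ ($p{\left(r \right)} = r - 4 = -4 + r$)
$\left(p{\left(10 \right)} + \frac{46}{24}\right)^{2} = \left(\left(-4 + 10\right) + \frac{46}{24}\right)^{2} = \left(6 + 46 \cdot \frac{1}{24}\right)^{2} = \left(6 + \frac{23}{12}\right)^{2} = \left(\frac{95}{12}\right)^{2} = \frac{9025}{144}$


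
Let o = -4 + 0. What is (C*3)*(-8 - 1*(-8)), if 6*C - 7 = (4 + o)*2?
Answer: 0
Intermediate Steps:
o = -4
C = 7/6 (C = 7/6 + ((4 - 4)*2)/6 = 7/6 + (0*2)/6 = 7/6 + (⅙)*0 = 7/6 + 0 = 7/6 ≈ 1.1667)
(C*3)*(-8 - 1*(-8)) = ((7/6)*3)*(-8 - 1*(-8)) = 7*(-8 + 8)/2 = (7/2)*0 = 0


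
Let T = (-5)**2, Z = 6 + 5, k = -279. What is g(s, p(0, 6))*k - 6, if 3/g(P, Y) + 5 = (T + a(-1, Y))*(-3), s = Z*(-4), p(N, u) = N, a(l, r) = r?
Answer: 357/80 ≈ 4.4625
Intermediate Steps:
Z = 11
T = 25
s = -44 (s = 11*(-4) = -44)
g(P, Y) = 3/(-80 - 3*Y) (g(P, Y) = 3/(-5 + (25 + Y)*(-3)) = 3/(-5 + (-75 - 3*Y)) = 3/(-80 - 3*Y))
g(s, p(0, 6))*k - 6 = -3/(80 + 3*0)*(-279) - 6 = -3/(80 + 0)*(-279) - 6 = -3/80*(-279) - 6 = 837/80 - 6 = 357/80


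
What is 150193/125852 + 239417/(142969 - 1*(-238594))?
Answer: 87439199943/48020466676 ≈ 1.8209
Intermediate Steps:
150193/125852 + 239417/(142969 - 1*(-238594)) = 150193*(1/125852) + 239417/(142969 + 238594) = 150193/125852 + 239417/381563 = 87439199943/48020466676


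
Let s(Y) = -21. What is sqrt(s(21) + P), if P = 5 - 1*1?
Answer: I*sqrt(17) ≈ 4.1231*I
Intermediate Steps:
P = 4 (P = 5 - 1 = 4)
sqrt(s(21) + P) = sqrt(-21 + 4) = sqrt(-17) = I*sqrt(17)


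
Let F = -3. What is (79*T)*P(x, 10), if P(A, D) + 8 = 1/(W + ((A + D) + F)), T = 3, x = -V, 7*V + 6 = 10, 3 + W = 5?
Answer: -110205/59 ≈ -1867.9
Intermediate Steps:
W = 2 (W = -3 + 5 = 2)
V = 4/7 (V = -6/7 + (⅐)*10 = -6/7 + 10/7 = 4/7 ≈ 0.57143)
x = -4/7 (x = -1*4/7 = -4/7 ≈ -0.57143)
P(A, D) = -8 + 1/(-1 + A + D) (P(A, D) = -8 + 1/(2 + ((A + D) - 3)) = -8 + 1/(2 + (-3 + A + D)) = -8 + 1/(-1 + A + D))
(79*T)*P(x, 10) = (79*3)*((9 - 8*(-4/7) - 8*10)/(-1 - 4/7 + 10)) = 237*((9 + 32/7 - 80)/(59/7)) = 237*((7/59)*(-465/7)) = 237*(-465/59) = -110205/59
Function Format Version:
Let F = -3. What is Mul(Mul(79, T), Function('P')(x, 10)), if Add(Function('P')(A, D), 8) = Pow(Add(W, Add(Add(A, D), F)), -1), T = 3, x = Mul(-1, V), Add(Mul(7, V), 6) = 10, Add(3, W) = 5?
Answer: Rational(-110205, 59) ≈ -1867.9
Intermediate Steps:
W = 2 (W = Add(-3, 5) = 2)
V = Rational(4, 7) (V = Add(Rational(-6, 7), Mul(Rational(1, 7), 10)) = Add(Rational(-6, 7), Rational(10, 7)) = Rational(4, 7) ≈ 0.57143)
x = Rational(-4, 7) (x = Mul(-1, Rational(4, 7)) = Rational(-4, 7) ≈ -0.57143)
Function('P')(A, D) = Add(-8, Pow(Add(-1, A, D), -1)) (Function('P')(A, D) = Add(-8, Pow(Add(2, Add(Add(A, D), -3)), -1)) = Add(-8, Pow(Add(2, Add(-3, A, D)), -1)) = Add(-8, Pow(Add(-1, A, D), -1)))
Mul(Mul(79, T), Function('P')(x, 10)) = Mul(Mul(79, 3), Mul(Pow(Add(-1, Rational(-4, 7), 10), -1), Add(9, Mul(-8, Rational(-4, 7)), Mul(-8, 10)))) = Mul(237, Mul(Pow(Rational(59, 7), -1), Add(9, Rational(32, 7), -80))) = Mul(237, Mul(Rational(7, 59), Rational(-465, 7))) = Mul(237, Rational(-465, 59)) = Rational(-110205, 59)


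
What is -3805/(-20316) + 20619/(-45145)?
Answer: -247118879/917165820 ≈ -0.26944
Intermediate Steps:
-3805/(-20316) + 20619/(-45145) = -3805*(-1/20316) + 20619*(-1/45145) = 3805/20316 - 20619/45145 = -247118879/917165820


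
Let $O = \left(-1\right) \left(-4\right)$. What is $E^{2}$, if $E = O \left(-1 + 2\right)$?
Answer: $16$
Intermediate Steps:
$O = 4$
$E = 4$ ($E = 4 \left(-1 + 2\right) = 4 \cdot 1 = 4$)
$E^{2} = 4^{2} = 16$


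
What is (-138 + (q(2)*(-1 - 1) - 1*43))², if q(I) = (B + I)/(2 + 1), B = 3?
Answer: 305809/9 ≈ 33979.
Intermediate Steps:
q(I) = 1 + I/3 (q(I) = (3 + I)/(2 + 1) = (3 + I)/3 = (3 + I)*(⅓) = 1 + I/3)
(-138 + (q(2)*(-1 - 1) - 1*43))² = (-138 + ((1 + (⅓)*2)*(-1 - 1) - 1*43))² = (-138 + ((1 + ⅔)*(-2) - 43))² = (-138 + ((5/3)*(-2) - 43))² = (-138 + (-10/3 - 43))² = (-138 - 139/3)² = (-553/3)² = 305809/9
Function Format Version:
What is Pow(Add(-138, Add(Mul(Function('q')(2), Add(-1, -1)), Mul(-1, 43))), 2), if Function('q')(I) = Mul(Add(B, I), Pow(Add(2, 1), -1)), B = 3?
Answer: Rational(305809, 9) ≈ 33979.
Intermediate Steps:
Function('q')(I) = Add(1, Mul(Rational(1, 3), I)) (Function('q')(I) = Mul(Add(3, I), Pow(Add(2, 1), -1)) = Mul(Add(3, I), Pow(3, -1)) = Mul(Add(3, I), Rational(1, 3)) = Add(1, Mul(Rational(1, 3), I)))
Pow(Add(-138, Add(Mul(Function('q')(2), Add(-1, -1)), Mul(-1, 43))), 2) = Pow(Add(-138, Add(Mul(Add(1, Mul(Rational(1, 3), 2)), Add(-1, -1)), Mul(-1, 43))), 2) = Pow(Add(-138, Add(Mul(Add(1, Rational(2, 3)), -2), -43)), 2) = Pow(Add(-138, Add(Mul(Rational(5, 3), -2), -43)), 2) = Pow(Add(-138, Add(Rational(-10, 3), -43)), 2) = Pow(Add(-138, Rational(-139, 3)), 2) = Pow(Rational(-553, 3), 2) = Rational(305809, 9)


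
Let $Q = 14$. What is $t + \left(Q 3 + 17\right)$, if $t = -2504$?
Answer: $-2445$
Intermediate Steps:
$t + \left(Q 3 + 17\right) = -2504 + \left(14 \cdot 3 + 17\right) = -2504 + \left(42 + 17\right) = -2504 + 59 = -2445$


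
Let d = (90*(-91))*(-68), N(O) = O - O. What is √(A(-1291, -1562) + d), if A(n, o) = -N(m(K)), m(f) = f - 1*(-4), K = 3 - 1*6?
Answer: 6*√15470 ≈ 746.27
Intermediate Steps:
K = -3 (K = 3 - 6 = -3)
m(f) = 4 + f (m(f) = f + 4 = 4 + f)
N(O) = 0
A(n, o) = 0 (A(n, o) = -1*0 = 0)
d = 556920 (d = -8190*(-68) = 556920)
√(A(-1291, -1562) + d) = √(0 + 556920) = √556920 = 6*√15470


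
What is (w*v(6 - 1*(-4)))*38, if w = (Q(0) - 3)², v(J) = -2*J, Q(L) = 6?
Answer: -6840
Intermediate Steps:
w = 9 (w = (6 - 3)² = 3² = 9)
(w*v(6 - 1*(-4)))*38 = (9*(-2*(6 - 1*(-4))))*38 = (9*(-2*(6 + 4)))*38 = (9*(-2*10))*38 = (9*(-20))*38 = -180*38 = -6840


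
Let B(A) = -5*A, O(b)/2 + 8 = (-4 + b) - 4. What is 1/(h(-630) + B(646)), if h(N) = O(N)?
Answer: -1/4522 ≈ -0.00022114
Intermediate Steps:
O(b) = -32 + 2*b (O(b) = -16 + 2*((-4 + b) - 4) = -16 + 2*(-8 + b) = -16 + (-16 + 2*b) = -32 + 2*b)
h(N) = -32 + 2*N
1/(h(-630) + B(646)) = 1/((-32 + 2*(-630)) - 5*646) = 1/((-32 - 1260) - 3230) = 1/(-1292 - 3230) = 1/(-4522) = -1/4522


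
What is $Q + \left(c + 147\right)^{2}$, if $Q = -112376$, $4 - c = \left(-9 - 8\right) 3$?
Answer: $-71572$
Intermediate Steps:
$c = 55$ ($c = 4 - \left(-9 - 8\right) 3 = 4 - \left(-17\right) 3 = 4 - -51 = 4 + 51 = 55$)
$Q + \left(c + 147\right)^{2} = -112376 + \left(55 + 147\right)^{2} = -112376 + 202^{2} = -112376 + 40804 = -71572$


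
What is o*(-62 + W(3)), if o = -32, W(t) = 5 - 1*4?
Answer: 1952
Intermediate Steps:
W(t) = 1 (W(t) = 5 - 4 = 1)
o*(-62 + W(3)) = -32*(-62 + 1) = -32*(-61) = 1952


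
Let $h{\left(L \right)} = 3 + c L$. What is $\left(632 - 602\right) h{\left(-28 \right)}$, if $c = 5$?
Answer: $-4110$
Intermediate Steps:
$h{\left(L \right)} = 3 + 5 L$
$\left(632 - 602\right) h{\left(-28 \right)} = \left(632 - 602\right) \left(3 + 5 \left(-28\right)\right) = 30 \left(3 - 140\right) = 30 \left(-137\right) = -4110$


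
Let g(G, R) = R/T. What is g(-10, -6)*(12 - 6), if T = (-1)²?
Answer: -36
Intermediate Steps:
T = 1
g(G, R) = R (g(G, R) = R/1 = R*1 = R)
g(-10, -6)*(12 - 6) = -6*(12 - 6) = -6*6 = -36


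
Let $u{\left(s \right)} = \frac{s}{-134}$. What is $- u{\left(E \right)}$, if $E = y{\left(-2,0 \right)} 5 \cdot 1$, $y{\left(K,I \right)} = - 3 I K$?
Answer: $0$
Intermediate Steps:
$y{\left(K,I \right)} = - 3 I K$
$E = 0$ ($E = \left(-3\right) 0 \left(-2\right) 5 \cdot 1 = 0 \cdot 5 \cdot 1 = 0 \cdot 1 = 0$)
$u{\left(s \right)} = - \frac{s}{134}$ ($u{\left(s \right)} = s \left(- \frac{1}{134}\right) = - \frac{s}{134}$)
$- u{\left(E \right)} = - \frac{\left(-1\right) 0}{134} = \left(-1\right) 0 = 0$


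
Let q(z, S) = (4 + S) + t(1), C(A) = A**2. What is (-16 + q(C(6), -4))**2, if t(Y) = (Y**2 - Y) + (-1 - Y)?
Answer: 324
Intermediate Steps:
t(Y) = -1 + Y**2 - 2*Y
q(z, S) = 2 + S (q(z, S) = (4 + S) + (-1 + 1**2 - 2*1) = (4 + S) + (-1 + 1 - 2) = (4 + S) - 2 = 2 + S)
(-16 + q(C(6), -4))**2 = (-16 + (2 - 4))**2 = (-16 - 2)**2 = (-18)**2 = 324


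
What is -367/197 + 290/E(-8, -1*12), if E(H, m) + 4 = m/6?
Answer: -29666/591 ≈ -50.196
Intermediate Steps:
E(H, m) = -4 + m/6
-367/197 + 290/E(-8, -1*12) = -367/197 + 290/(-4 + (-1*12)/6) = -367*1/197 + 290/(-4 + (⅙)*(-12)) = -367/197 + 290/(-4 - 2) = -367/197 + 290/(-6) = -367/197 + 290*(-⅙) = -367/197 - 145/3 = -29666/591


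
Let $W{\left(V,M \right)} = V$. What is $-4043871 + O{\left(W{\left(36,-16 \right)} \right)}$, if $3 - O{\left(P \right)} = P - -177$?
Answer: $-4044081$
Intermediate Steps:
$O{\left(P \right)} = -174 - P$ ($O{\left(P \right)} = 3 - \left(P - -177\right) = 3 - \left(P + 177\right) = 3 - \left(177 + P\right) = -174 - P$)
$-4043871 + O{\left(W{\left(36,-16 \right)} \right)} = -4043871 - 210 = -4044081$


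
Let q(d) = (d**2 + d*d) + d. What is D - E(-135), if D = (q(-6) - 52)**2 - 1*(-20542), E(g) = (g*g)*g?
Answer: 2481113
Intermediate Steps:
q(d) = d + 2*d**2 (q(d) = (d**2 + d**2) + d = 2*d**2 + d = d + 2*d**2)
E(g) = g**3 (E(g) = g**2*g = g**3)
D = 20738 (D = (-6*(1 + 2*(-6)) - 52)**2 - 1*(-20542) = (-6*(1 - 12) - 52)**2 + 20542 = (-6*(-11) - 52)**2 + 20542 = (66 - 52)**2 + 20542 = 14**2 + 20542 = 196 + 20542 = 20738)
D - E(-135) = 20738 - 1*(-135)**3 = 20738 - 1*(-2460375) = 20738 + 2460375 = 2481113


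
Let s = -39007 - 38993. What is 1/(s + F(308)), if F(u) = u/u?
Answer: -1/77999 ≈ -1.2821e-5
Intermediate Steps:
s = -78000
F(u) = 1
1/(s + F(308)) = 1/(-78000 + 1) = 1/(-77999) = -1/77999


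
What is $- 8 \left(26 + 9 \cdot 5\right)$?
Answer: $-568$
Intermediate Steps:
$- 8 \left(26 + 9 \cdot 5\right) = - 8 \left(26 + 45\right) = \left(-8\right) 71 = -568$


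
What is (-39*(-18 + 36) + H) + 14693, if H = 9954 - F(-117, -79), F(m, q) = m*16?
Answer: 25817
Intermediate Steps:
F(m, q) = 16*m
H = 11826 (H = 9954 - 16*(-117) = 9954 - 1*(-1872) = 9954 + 1872 = 11826)
(-39*(-18 + 36) + H) + 14693 = (-39*(-18 + 36) + 11826) + 14693 = (-39*18 + 11826) + 14693 = (-702 + 11826) + 14693 = 11124 + 14693 = 25817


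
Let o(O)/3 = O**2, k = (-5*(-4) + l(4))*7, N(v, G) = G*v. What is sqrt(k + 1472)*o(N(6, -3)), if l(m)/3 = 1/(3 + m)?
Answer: 972*sqrt(1615) ≈ 39062.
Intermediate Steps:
l(m) = 3/(3 + m)
k = 143 (k = (-5*(-4) + 3/(3 + 4))*7 = (20 + 3/7)*7 = (143/7)*7 = 143)
o(O) = 3*O**2
sqrt(k + 1472)*o(N(6, -3)) = sqrt(143 + 1472)*(3*(-3*6)**2) = sqrt(1615)*(3*(-18)**2) = sqrt(1615)*(3*324) = sqrt(1615)*972 = 972*sqrt(1615)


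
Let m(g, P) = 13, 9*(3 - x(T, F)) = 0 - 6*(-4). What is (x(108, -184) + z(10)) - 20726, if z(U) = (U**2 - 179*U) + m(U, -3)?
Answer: -67208/3 ≈ -22403.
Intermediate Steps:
x(T, F) = 1/3 (x(T, F) = 3 - (0 - 6*(-4))/9 = 3 - (0 + 24)/9 = 3 - 1/9*24 = 3 - 8/3 = 1/3)
z(U) = 13 + U**2 - 179*U (z(U) = (U**2 - 179*U) + 13 = 13 + U**2 - 179*U)
(x(108, -184) + z(10)) - 20726 = (1/3 + (13 + 10**2 - 179*10)) - 20726 = (1/3 + (13 + 100 - 1790)) - 20726 = (1/3 - 1677) - 20726 = -5030/3 - 20726 = -67208/3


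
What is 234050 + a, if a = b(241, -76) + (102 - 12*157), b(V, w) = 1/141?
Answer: 32749789/141 ≈ 2.3227e+5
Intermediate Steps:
b(V, w) = 1/141
a = -251261/141 (a = 1/141 + (102 - 12*157) = 1/141 + (102 - 1884) = 1/141 - 1782 = -251261/141 ≈ -1782.0)
234050 + a = 234050 - 251261/141 = 32749789/141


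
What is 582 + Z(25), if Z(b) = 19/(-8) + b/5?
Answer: 4677/8 ≈ 584.63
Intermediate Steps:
Z(b) = -19/8 + b/5 (Z(b) = 19*(-⅛) + b*(⅕) = -19/8 + b/5)
582 + Z(25) = 582 + (-19/8 + (⅕)*25) = 582 + (-19/8 + 5) = 582 + 21/8 = 4677/8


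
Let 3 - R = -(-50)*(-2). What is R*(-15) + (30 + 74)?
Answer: -1441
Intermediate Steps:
R = 103 (R = 3 - (-10)*(-5*(-2)) = 3 - (-10)*10 = 3 - 1*(-100) = 3 + 100 = 103)
R*(-15) + (30 + 74) = 103*(-15) + (30 + 74) = -1545 + 104 = -1441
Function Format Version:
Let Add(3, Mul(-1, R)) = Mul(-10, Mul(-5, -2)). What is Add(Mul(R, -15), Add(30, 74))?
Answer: -1441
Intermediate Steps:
R = 103 (R = Add(3, Mul(-1, Mul(-10, Mul(-5, -2)))) = Add(3, Mul(-1, Mul(-10, 10))) = Add(3, Mul(-1, -100)) = Add(3, 100) = 103)
Add(Mul(R, -15), Add(30, 74)) = Add(Mul(103, -15), Add(30, 74)) = Add(-1545, 104) = -1441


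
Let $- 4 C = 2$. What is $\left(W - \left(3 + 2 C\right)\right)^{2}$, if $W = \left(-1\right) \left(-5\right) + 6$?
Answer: $81$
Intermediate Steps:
$C = - \frac{1}{2}$ ($C = \left(- \frac{1}{4}\right) 2 = - \frac{1}{2} \approx -0.5$)
$W = 11$ ($W = 5 + 6 = 11$)
$\left(W - \left(3 + 2 C\right)\right)^{2} = \left(11 - 2\right)^{2} = 9^{2} = 81$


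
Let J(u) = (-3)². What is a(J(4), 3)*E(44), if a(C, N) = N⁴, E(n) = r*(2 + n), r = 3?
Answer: 11178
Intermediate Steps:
J(u) = 9
E(n) = 6 + 3*n (E(n) = 3*(2 + n) = 6 + 3*n)
a(J(4), 3)*E(44) = 3⁴*(6 + 3*44) = 81*(6 + 132) = 81*138 = 11178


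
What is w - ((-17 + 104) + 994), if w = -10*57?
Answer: -1651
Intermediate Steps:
w = -570
w - ((-17 + 104) + 994) = -570 - ((-17 + 104) + 994) = -570 - (87 + 994) = -570 - 1*1081 = -570 - 1081 = -1651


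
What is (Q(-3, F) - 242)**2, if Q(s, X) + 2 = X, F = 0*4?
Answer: 59536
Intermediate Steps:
F = 0
Q(s, X) = -2 + X
(Q(-3, F) - 242)**2 = ((-2 + 0) - 242)**2 = (-2 - 242)**2 = (-244)**2 = 59536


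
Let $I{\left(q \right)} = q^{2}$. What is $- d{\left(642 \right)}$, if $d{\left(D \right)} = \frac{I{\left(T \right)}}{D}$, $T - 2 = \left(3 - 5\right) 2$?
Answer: $- \frac{2}{321} \approx -0.0062305$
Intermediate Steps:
$T = -2$ ($T = 2 + \left(3 - 5\right) 2 = 2 - 4 = -2$)
$d{\left(D \right)} = \frac{4}{D}$ ($d{\left(D \right)} = \frac{\left(-2\right)^{2}}{D} = \frac{4}{D}$)
$- d{\left(642 \right)} = - \frac{4}{642} = \left(-1\right) \frac{2}{321} = - \frac{2}{321}$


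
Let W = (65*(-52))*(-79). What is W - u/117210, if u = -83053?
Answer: 31297497253/117210 ≈ 2.6702e+5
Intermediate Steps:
W = 267020 (W = -3380*(-79) = 267020)
W - u/117210 = 267020 - (-83053)/117210 = 267020 - 1*(-83053/117210) = 267020 + 83053/117210 = 31297497253/117210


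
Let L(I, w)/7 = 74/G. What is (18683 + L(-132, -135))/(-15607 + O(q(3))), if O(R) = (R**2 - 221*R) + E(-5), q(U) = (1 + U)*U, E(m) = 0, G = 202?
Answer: -1887242/1829615 ≈ -1.0315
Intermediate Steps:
q(U) = U*(1 + U)
L(I, w) = 259/101 (L(I, w) = 7*(74/202) = 7*(74*(1/202)) = 7*(37/101) = 259/101)
O(R) = R**2 - 221*R (O(R) = (R**2 - 221*R) + 0 = R**2 - 221*R)
(18683 + L(-132, -135))/(-15607 + O(q(3))) = (18683 + 259/101)/(-15607 + (3*(1 + 3))*(-221 + 3*(1 + 3))) = 1887242/(101*(-15607 + (3*4)*(-221 + 3*4))) = 1887242/(101*(-15607 + 12*(-221 + 12))) = 1887242/(101*(-15607 + 12*(-209))) = 1887242/(101*(-15607 - 2508)) = (1887242/101)/(-18115) = (1887242/101)*(-1/18115) = -1887242/1829615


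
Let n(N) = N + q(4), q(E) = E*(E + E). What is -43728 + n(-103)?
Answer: -43799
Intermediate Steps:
q(E) = 2*E² (q(E) = E*(2*E) = 2*E²)
n(N) = 32 + N (n(N) = N + 2*4² = N + 2*16 = N + 32 = 32 + N)
-43728 + n(-103) = -43728 + (32 - 103) = -43728 - 71 = -43799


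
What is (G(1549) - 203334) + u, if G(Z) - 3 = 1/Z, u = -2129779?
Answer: -3613987389/1549 ≈ -2.3331e+6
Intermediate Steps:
G(Z) = 3 + 1/Z
(G(1549) - 203334) + u = ((3 + 1/1549) - 203334) - 2129779 = (4648/1549 - 203334) - 2129779 = -314959718/1549 - 2129779 = -3613987389/1549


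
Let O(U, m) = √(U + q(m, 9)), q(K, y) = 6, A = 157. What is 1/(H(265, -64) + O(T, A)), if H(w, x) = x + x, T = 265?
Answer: -128/16113 - √271/16113 ≈ -0.0089656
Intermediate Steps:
O(U, m) = √(6 + U) (O(U, m) = √(U + 6) = √(6 + U))
H(w, x) = 2*x
1/(H(265, -64) + O(T, A)) = 1/(2*(-64) + √(6 + 265)) = 1/(-128 + √271)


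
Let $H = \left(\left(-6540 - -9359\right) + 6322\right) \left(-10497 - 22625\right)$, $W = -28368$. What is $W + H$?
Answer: $-302796570$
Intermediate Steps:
$H = -302768202$ ($H = \left(\left(-6540 + 9359\right) + 6322\right) \left(-33122\right) = \left(2819 + 6322\right) \left(-33122\right) = 9141 \left(-33122\right) = -302768202$)
$W + H = -28368 - 302768202 = -302796570$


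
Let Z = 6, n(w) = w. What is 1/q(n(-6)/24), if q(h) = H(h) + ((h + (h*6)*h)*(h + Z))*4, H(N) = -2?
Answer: 8/7 ≈ 1.1429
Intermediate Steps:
q(h) = -2 + 4*(6 + h)*(h + 6*h²) (q(h) = -2 + ((h + (h*6)*h)*(h + 6))*4 = -2 + ((h + (6*h)*h)*(6 + h))*4 = -2 + ((h + 6*h²)*(6 + h))*4 = -2 + ((6 + h)*(h + 6*h²))*4 = -2 + 4*(6 + h)*(h + 6*h²))
1/q(n(-6)/24) = 1/(-2 + 24*(-6/24) + 24*(-6/24)³ + 148*(-6/24)²) = 1/(-2 + 24*(-6*1/24) + 24*(-6*1/24)³ + 148*(-6*1/24)²) = 1/(-2 + 24*(-¼) + 24*(-¼)³ + 148*(-¼)²) = 1/(-2 - 6 + 24*(-1/64) + 148*(1/16)) = 1/(-2 - 6 - 3/8 + 37/4) = 1/(7/8) = 8/7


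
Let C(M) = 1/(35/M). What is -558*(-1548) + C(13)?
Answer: 30232453/35 ≈ 8.6378e+5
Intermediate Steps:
C(M) = M/35
-558*(-1548) + C(13) = -558*(-1548) + (1/35)*13 = 863784 + 13/35 = 30232453/35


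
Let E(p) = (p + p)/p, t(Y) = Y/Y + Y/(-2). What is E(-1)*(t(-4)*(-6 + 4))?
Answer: -12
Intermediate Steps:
t(Y) = 1 - Y/2 (t(Y) = 1 + Y*(-½) = 1 - Y/2)
E(p) = 2 (E(p) = (2*p)/p = 2)
E(-1)*(t(-4)*(-6 + 4)) = 2*((1 - ½*(-4))*(-6 + 4)) = 2*((1 + 2)*(-2)) = 2*(3*(-2)) = 2*(-6) = -12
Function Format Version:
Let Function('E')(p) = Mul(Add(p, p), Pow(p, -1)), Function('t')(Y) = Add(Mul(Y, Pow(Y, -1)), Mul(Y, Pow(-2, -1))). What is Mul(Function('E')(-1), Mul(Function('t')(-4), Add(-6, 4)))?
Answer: -12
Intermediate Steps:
Function('t')(Y) = Add(1, Mul(Rational(-1, 2), Y)) (Function('t')(Y) = Add(1, Mul(Y, Rational(-1, 2))) = Add(1, Mul(Rational(-1, 2), Y)))
Function('E')(p) = 2 (Function('E')(p) = Mul(Mul(2, p), Pow(p, -1)) = 2)
Mul(Function('E')(-1), Mul(Function('t')(-4), Add(-6, 4))) = Mul(2, Mul(Add(1, Mul(Rational(-1, 2), -4)), Add(-6, 4))) = Mul(2, Mul(Add(1, 2), -2)) = Mul(2, Mul(3, -2)) = Mul(2, -6) = -12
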